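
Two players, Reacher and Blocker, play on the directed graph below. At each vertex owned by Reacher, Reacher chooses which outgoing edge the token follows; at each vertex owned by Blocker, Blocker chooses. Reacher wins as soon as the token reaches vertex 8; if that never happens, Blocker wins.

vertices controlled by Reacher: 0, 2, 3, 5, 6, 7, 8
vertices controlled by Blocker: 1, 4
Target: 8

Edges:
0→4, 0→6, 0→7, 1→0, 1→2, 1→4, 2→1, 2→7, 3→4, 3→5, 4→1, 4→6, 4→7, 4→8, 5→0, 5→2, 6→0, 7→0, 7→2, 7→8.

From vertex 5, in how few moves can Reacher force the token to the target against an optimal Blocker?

A0 = {8}
A1: add {7} — 7 (Reacher) has 7→8.
A2: add {0, 2} — 0 (Reacher) has 0→7; 2 (Reacher) has 2→7.
A3: add {5, 6} — 5 (Reacher) has 5→0; 6 (Reacher) has 6→0.
5 enters the attractor at level 3, so Reacher can force the target in 3 moves from there.

3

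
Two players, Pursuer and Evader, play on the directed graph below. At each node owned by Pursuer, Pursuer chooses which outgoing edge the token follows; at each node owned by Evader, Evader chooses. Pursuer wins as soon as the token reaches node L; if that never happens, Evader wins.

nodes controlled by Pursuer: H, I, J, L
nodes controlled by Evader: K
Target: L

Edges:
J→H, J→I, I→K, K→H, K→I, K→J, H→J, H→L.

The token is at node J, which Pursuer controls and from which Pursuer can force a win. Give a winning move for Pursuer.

H

A0 = {L}
A1: add {H} — H (Pursuer) has H→L.
A2: add {J} — J (Pursuer) has J→H.
A3 = A2; e.g. I (Pursuer) has no edge into A2. Fixed point.
From J, successor H is in the attractor (rank 1); the other successor I is not.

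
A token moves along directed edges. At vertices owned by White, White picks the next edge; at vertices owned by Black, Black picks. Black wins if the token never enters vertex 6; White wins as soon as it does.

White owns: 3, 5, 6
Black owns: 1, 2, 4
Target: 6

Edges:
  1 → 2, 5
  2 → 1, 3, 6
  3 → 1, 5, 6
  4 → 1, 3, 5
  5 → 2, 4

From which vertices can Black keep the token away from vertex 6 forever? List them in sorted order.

1, 2, 4, 5

A0 = {6}
A1: add {3} — 3 (White) has 3→6.
A2 = A1; e.g. 1 (Black) can still go to 2. Fixed point.
White's attractor = {3, 6}; Black avoids the target exactly from the complement.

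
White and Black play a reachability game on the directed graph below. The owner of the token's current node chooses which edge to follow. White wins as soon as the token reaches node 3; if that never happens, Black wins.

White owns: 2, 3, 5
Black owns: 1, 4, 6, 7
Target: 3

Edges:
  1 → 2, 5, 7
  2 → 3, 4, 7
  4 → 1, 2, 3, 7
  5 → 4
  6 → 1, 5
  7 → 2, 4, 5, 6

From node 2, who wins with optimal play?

A0 = {3}
A1: add {2} — 2 (White) has 2→3.
A2 = A1; e.g. 1 (Black) can still go to 5. Fixed point.
2 ∈ A1, so White can force the target.

White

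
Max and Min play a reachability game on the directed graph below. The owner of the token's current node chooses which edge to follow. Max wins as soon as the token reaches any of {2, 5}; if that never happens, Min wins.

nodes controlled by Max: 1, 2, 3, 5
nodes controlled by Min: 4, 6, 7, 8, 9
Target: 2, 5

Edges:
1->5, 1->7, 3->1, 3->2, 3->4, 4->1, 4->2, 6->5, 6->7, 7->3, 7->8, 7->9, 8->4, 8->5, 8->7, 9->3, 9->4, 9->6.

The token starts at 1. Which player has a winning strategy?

A0 = {2, 5}
A1: add {1, 3} — 1 (Max) has 1→5; 3 (Max) has 3→2.
1 ∈ A1, so Max can force the target.

Max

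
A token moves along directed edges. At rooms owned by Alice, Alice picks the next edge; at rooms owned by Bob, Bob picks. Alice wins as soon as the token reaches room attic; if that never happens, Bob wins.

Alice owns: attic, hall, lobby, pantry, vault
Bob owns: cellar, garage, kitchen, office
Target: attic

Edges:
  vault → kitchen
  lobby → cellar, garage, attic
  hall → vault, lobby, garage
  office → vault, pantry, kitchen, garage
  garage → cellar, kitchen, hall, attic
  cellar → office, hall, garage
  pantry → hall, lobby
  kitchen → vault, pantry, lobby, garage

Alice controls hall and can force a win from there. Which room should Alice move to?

A0 = {attic}
A1: add {lobby} — lobby (Alice) has lobby→attic.
A2: add {hall, pantry} — pantry (Alice) has pantry→lobby; hall (Alice) has hall→lobby.
A3 = A2; e.g. cellar (Bob) can still go to office. Fixed point.
From hall, successor lobby is in the attractor (rank 1); the other successors garage, vault are not.

lobby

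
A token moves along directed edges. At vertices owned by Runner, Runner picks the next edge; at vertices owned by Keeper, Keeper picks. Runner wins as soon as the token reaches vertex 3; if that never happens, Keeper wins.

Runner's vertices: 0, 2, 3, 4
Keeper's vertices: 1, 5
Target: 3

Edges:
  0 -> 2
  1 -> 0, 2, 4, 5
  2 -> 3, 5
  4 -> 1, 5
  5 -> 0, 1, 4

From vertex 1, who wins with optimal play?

Keeper

A0 = {3}
A1: add {2} — 2 (Runner) has 2→3.
A2: add {0} — 0 (Runner) has 0→2.
A3 = A2; e.g. 1 (Keeper) can still go to 4. Fixed point.
1 never enters the attractor, so Keeper can avoid the target forever.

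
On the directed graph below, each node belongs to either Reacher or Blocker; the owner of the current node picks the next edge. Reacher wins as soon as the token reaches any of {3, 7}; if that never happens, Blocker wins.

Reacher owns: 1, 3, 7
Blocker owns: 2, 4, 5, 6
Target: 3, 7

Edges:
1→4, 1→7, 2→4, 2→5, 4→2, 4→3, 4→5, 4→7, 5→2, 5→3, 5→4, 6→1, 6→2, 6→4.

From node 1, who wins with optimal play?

Reacher

A0 = {3, 7}
A1: add {1} — 1 (Reacher) has 1→7.
A2 = A1; e.g. 2 (Blocker) can still go to 4. Fixed point.
1 ∈ A1, so Reacher can force the target.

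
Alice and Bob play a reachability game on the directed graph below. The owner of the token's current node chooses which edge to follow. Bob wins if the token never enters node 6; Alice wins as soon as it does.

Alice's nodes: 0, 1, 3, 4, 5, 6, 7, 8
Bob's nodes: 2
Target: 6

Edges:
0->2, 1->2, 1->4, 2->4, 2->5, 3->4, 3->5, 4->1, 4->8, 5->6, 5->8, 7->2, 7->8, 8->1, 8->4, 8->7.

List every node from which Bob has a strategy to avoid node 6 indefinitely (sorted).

0, 1, 2, 4, 7, 8

A0 = {6}
A1: add {5} — 5 (Alice) has 5→6.
A2: add {3} — 3 (Alice) has 3→5.
A3 = A2; e.g. 0 (Alice) has no edge into A2. Fixed point.
Alice's attractor = {3, 5, 6}; Bob avoids the target exactly from the complement.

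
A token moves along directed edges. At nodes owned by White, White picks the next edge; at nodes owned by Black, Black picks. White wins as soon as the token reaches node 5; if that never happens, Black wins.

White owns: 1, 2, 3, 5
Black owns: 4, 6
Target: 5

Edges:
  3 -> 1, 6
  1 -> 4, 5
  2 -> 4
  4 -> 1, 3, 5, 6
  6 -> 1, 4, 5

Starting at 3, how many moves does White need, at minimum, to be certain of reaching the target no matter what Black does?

A0 = {5}
A1: add {1} — 1 (White) has 1→5.
A2: add {3} — 3 (White) has 3→1.
A3 = A2; e.g. 2 (White) has no edge into A2. Fixed point.
3 enters the attractor at level 2, so White can force the target in 2 moves from there.

2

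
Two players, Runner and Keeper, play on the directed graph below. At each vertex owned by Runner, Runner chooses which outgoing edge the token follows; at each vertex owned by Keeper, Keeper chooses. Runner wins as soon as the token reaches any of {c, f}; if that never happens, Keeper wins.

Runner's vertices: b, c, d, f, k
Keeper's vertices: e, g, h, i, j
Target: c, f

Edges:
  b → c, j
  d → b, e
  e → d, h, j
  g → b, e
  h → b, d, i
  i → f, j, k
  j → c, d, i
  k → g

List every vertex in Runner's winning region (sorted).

A0 = {c, f}
A1: add {b} — b (Runner) has b→c.
A2: add {d} — d (Runner) has d→b.
A3 = A2; e.g. e (Keeper) can still go to h. Fixed point.
Runner's winning region = {b, c, d, f}.

b, c, d, f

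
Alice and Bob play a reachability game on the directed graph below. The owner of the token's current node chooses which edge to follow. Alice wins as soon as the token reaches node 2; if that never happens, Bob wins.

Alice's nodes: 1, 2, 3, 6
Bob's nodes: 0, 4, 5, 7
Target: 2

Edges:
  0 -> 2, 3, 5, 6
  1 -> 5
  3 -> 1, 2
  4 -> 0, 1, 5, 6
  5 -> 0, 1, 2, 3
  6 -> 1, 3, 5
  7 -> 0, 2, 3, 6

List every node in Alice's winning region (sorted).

2, 3, 6

A0 = {2}
A1: add {3} — 3 (Alice) has 3→2.
A2: add {6} — 6 (Alice) has 6→3.
A3 = A2; e.g. 0 (Bob) can still go to 5. Fixed point.
Alice's winning region = {2, 3, 6}.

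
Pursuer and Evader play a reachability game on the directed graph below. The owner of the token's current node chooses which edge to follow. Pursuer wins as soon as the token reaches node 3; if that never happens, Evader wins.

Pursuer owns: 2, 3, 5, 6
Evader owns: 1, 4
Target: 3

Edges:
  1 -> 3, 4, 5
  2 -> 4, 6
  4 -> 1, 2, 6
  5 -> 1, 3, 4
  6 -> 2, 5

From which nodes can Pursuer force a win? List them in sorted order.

A0 = {3}
A1: add {5} — 5 (Pursuer) has 5→3.
A2: add {6} — 6 (Pursuer) has 6→5.
A3: add {2} — 2 (Pursuer) has 2→6.
A4 = A3; e.g. 1 (Evader) can still go to 4. Fixed point.
Pursuer's winning region = {2, 3, 5, 6}.

2, 3, 5, 6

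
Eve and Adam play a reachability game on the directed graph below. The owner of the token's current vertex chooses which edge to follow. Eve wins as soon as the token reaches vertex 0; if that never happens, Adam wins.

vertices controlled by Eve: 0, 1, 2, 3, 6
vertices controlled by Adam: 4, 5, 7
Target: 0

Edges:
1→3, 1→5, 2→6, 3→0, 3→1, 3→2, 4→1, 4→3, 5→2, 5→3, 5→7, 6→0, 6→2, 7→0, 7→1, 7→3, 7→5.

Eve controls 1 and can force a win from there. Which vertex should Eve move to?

3

A0 = {0}
A1: add {3, 6} — 3 (Eve) has 3→0; 6 (Eve) has 6→0.
A2: add {1, 2} — 1 (Eve) has 1→3; 2 (Eve) has 2→6.
A3: add {4} — 4 (Adam): all of {1, 3} already in.
A4 = A3; e.g. 5 (Adam) can still go to 7. Fixed point.
From 1, successor 3 is in the attractor (rank 1); the other successor 5 is not.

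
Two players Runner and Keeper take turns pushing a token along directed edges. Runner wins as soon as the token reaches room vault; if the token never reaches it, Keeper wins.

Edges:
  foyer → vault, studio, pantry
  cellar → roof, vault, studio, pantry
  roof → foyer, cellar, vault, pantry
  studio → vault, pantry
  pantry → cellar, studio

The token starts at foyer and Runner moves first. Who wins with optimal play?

Track states (vertex, player-to-move).
A0 = {(vault,Runner), (vault,Keeper)}
A1: add {(foyer,Runner), (cellar,Runner), (roof,Runner), (studio,Runner)}.
(foyer,Runner) ∈ A1 ⇒ Runner forces the target.

Runner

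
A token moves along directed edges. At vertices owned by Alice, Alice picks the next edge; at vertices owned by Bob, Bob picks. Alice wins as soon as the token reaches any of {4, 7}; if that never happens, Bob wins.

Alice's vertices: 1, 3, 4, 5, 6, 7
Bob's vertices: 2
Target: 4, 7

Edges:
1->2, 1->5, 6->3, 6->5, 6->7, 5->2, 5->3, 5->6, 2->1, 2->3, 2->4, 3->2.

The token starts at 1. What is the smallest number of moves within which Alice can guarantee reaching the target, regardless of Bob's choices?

3

A0 = {4, 7}
A1: add {6} — 6 (Alice) has 6→7.
A2: add {5} — 5 (Alice) has 5→6.
A3: add {1} — 1 (Alice) has 1→5.
A4 = A3; e.g. 2 (Bob) can still go to 3. Fixed point.
1 enters the attractor at level 3, so Alice can force the target in 3 moves from there.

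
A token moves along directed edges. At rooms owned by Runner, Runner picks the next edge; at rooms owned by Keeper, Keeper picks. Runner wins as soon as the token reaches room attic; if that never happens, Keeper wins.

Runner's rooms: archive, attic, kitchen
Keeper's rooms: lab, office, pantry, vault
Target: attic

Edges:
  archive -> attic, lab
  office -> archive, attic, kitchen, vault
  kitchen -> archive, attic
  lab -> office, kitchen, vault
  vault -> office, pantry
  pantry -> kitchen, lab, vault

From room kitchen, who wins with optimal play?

Runner

A0 = {attic}
A1: add {archive, kitchen} — archive (Runner) has archive→attic; kitchen (Runner) has kitchen→attic.
A2 = A1; e.g. office (Keeper) can still go to vault. Fixed point.
kitchen ∈ A1, so Runner can force the target.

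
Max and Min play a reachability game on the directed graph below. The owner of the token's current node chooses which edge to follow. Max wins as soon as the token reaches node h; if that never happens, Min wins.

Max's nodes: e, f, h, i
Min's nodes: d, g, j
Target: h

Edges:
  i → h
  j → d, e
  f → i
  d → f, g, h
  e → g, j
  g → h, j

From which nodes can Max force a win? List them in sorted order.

A0 = {h}
A1: add {i} — i (Max) has i→h.
A2: add {f} — f (Max) has f→i.
A3 = A2; e.g. d (Min) can still go to g. Fixed point.
Max's winning region = {f, h, i}.

f, h, i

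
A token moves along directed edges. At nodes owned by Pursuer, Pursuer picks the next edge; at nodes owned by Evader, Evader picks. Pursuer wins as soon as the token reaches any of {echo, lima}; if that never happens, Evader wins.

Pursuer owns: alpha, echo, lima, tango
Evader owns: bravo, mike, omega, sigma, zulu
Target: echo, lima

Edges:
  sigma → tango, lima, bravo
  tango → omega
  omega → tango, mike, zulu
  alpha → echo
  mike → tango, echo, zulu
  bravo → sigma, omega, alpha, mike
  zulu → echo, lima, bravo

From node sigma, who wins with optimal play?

A0 = {echo, lima}
A1: add {alpha} — alpha (Pursuer) has alpha→echo.
A2 = A1; e.g. sigma (Evader) can still go to tango. Fixed point.
sigma never enters the attractor, so Evader can avoid the target forever.

Evader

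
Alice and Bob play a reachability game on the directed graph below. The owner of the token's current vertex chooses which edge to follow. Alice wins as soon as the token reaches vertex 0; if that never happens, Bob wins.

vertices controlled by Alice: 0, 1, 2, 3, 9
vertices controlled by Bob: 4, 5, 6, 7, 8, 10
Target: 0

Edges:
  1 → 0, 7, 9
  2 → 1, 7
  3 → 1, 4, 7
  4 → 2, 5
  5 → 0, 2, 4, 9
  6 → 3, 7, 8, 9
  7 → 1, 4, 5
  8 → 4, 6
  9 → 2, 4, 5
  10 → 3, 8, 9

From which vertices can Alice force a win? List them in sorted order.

A0 = {0}
A1: add {1} — 1 (Alice) has 1→0.
A2: add {2, 3} — 2 (Alice) has 2→1; 3 (Alice) has 3→1.
A3: add {9} — 9 (Alice) has 9→2.
A4 = A3; e.g. 4 (Bob) can still go to 5. Fixed point.
Alice's winning region = {0, 1, 2, 3, 9}.

0, 1, 2, 3, 9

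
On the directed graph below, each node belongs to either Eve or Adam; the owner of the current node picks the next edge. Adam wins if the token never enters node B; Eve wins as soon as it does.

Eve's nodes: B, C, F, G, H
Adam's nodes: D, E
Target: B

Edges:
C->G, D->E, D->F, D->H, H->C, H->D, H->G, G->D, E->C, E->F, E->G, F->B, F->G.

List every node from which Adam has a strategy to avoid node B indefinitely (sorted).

C, D, E, G, H

A0 = {B}
A1: add {F} — F (Eve) has F→B.
A2 = A1; e.g. C (Eve) has no edge into A1. Fixed point.
Eve's attractor = {B, F}; Adam avoids the target exactly from the complement.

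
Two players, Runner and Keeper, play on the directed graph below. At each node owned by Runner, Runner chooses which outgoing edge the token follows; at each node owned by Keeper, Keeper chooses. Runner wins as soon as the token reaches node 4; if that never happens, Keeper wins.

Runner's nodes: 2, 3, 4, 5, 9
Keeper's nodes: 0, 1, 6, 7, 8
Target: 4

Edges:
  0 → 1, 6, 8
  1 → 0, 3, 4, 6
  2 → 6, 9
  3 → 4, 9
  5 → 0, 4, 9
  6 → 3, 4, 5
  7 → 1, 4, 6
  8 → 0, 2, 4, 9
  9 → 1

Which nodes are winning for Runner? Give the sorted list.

2, 3, 4, 5, 6

A0 = {4}
A1: add {3, 5} — 3 (Runner) has 3→4; 5 (Runner) has 5→4.
A2: add {6} — 6 (Keeper): all of {3, 4, 5} already in.
A3: add {2} — 2 (Runner) has 2→6.
A4 = A3; e.g. 0 (Keeper) can still go to 1. Fixed point.
Runner's winning region = {2, 3, 4, 5, 6}.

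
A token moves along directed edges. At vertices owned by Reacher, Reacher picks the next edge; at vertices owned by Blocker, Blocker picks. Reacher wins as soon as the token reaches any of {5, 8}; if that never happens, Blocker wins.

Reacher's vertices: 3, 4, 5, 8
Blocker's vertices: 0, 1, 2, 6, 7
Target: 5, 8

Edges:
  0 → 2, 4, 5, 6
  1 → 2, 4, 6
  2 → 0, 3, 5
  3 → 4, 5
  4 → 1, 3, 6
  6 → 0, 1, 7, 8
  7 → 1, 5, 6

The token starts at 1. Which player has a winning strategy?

A0 = {5, 8}
A1: add {3} — 3 (Reacher) has 3→5.
A2: add {4} — 4 (Reacher) has 4→3.
A3 = A2; e.g. 0 (Blocker) can still go to 2. Fixed point.
1 never enters the attractor, so Blocker can avoid the target forever.

Blocker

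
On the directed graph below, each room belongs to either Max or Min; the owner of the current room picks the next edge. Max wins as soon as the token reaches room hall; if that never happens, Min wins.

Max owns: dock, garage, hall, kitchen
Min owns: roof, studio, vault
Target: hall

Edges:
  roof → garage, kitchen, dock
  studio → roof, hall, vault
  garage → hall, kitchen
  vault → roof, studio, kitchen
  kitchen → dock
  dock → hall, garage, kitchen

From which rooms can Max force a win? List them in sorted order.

dock, garage, hall, kitchen, roof

A0 = {hall}
A1: add {dock, garage} — garage (Max) has garage→hall; dock (Max) has dock→hall.
A2: add {kitchen} — kitchen (Max) has kitchen→dock.
A3: add {roof} — roof (Min): all of {garage, kitchen, dock} already in.
A4 = A3; e.g. studio (Min) can still go to vault. Fixed point.
Max's winning region = {dock, garage, hall, kitchen, roof}.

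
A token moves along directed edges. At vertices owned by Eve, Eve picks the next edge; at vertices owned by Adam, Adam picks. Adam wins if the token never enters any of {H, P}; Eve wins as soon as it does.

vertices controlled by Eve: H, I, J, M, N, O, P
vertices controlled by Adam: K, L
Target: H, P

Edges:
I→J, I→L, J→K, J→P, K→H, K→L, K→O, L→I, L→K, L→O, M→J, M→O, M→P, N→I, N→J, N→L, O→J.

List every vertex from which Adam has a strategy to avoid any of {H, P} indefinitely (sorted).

K, L

A0 = {H, P}
A1: add {J, M} — J (Eve) has J→P; M (Eve) has M→P.
A2: add {I, N, O} — I (Eve) has I→J; N (Eve) has N→J; O (Eve) has O→J.
A3 = A2; e.g. K (Adam) can still go to L. Fixed point.
Eve's attractor = {H, I, J, M, N, O, P}; Adam avoids the target exactly from the complement.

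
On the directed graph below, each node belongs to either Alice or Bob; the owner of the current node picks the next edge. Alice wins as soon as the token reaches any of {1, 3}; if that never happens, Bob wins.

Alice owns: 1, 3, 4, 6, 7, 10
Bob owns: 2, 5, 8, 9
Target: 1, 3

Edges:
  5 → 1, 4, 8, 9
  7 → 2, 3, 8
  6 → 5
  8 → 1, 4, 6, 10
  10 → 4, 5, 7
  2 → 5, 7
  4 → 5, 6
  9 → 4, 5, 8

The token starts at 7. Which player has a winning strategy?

Alice

A0 = {1, 3}
A1: add {7} — 7 (Alice) has 7→3.
7 ∈ A1, so Alice can force the target.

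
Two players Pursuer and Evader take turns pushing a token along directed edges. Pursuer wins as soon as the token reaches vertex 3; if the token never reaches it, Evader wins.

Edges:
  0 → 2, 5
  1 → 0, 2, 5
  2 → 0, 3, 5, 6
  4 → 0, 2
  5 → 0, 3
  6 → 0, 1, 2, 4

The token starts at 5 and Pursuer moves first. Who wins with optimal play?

Track states (vertex, player-to-move).
A0 = {(3,Pursuer), (3,Evader)}
A1: add {(2,Pursuer), (5,Pursuer)}.
(5,Pursuer) ∈ A1 ⇒ Pursuer forces the target.

Pursuer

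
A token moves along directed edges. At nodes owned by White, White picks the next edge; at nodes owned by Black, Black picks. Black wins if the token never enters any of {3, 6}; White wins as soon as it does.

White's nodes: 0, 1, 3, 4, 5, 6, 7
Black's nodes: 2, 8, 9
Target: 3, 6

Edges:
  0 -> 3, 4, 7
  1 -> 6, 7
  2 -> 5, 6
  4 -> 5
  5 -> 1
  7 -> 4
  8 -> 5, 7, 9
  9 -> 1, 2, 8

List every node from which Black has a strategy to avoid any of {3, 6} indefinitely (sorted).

8, 9

A0 = {3, 6}
A1: add {0, 1} — 0 (White) has 0→3; 1 (White) has 1→6.
A2: add {5} — 5 (White) has 5→1.
A3: add {2, 4} — 2 (Black): all of {5, 6} already in; 4 (White) has 4→5.
A4: add {7} — 7 (White) has 7→4.
A5 = A4; e.g. 8 (Black) can still go to 9. Fixed point.
White's attractor = {0, 1, 2, 3, 4, 5, 6, 7}; Black avoids the target exactly from the complement.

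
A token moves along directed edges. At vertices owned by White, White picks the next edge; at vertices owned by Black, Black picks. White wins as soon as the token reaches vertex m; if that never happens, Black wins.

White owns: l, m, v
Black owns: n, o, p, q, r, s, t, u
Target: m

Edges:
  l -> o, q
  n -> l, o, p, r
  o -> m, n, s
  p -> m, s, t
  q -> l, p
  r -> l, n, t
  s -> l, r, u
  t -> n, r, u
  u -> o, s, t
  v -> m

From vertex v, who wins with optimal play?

White

A0 = {m}
A1: add {v} — v (White) has v→m.
A2 = A1; e.g. l (White) has no edge into A1. Fixed point.
v ∈ A1, so White can force the target.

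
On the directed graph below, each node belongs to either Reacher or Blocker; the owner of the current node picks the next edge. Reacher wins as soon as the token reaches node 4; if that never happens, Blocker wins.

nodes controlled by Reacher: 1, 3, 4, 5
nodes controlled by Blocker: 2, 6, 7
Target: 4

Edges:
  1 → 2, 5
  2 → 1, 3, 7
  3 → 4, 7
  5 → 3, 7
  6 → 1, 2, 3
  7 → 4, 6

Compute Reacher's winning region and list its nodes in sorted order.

1, 3, 4, 5

A0 = {4}
A1: add {3} — 3 (Reacher) has 3→4.
A2: add {5} — 5 (Reacher) has 5→3.
A3: add {1} — 1 (Reacher) has 1→5.
A4 = A3; e.g. 2 (Blocker) can still go to 7. Fixed point.
Reacher's winning region = {1, 3, 4, 5}.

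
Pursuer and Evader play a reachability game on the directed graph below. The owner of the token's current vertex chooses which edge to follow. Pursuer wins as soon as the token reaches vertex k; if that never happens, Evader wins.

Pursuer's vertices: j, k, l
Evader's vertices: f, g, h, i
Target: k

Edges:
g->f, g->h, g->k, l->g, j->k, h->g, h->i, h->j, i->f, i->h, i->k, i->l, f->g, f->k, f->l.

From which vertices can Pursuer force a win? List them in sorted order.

j, k

A0 = {k}
A1: add {j} — j (Pursuer) has j→k.
A2 = A1; e.g. f (Evader) can still go to g. Fixed point.
Pursuer's winning region = {j, k}.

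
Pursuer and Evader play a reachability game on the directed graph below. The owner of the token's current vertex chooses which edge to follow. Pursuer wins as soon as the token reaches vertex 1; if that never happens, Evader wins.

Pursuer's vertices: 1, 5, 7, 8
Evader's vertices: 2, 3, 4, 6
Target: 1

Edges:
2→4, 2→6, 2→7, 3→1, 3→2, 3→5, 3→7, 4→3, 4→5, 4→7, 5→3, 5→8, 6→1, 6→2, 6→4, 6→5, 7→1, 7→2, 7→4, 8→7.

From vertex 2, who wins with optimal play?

A0 = {1}
A1: add {7} — 7 (Pursuer) has 7→1.
A2: add {8} — 8 (Pursuer) has 8→7.
A3: add {5} — 5 (Pursuer) has 5→8.
A4 = A3; e.g. 2 (Evader) can still go to 4. Fixed point.
2 never enters the attractor, so Evader can avoid the target forever.

Evader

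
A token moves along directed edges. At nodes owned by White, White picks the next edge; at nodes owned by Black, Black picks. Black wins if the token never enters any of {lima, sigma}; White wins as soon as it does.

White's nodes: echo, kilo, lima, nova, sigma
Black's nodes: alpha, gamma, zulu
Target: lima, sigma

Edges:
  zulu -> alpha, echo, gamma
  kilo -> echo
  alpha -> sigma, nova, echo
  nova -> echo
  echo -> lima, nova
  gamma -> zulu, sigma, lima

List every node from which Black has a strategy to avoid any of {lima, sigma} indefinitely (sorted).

gamma, zulu

A0 = {lima, sigma}
A1: add {echo} — echo (White) has echo→lima.
A2: add {kilo, nova} — kilo (White) has kilo→echo; nova (White) has nova→echo.
A3: add {alpha} — alpha (Black): all of {sigma, nova, echo} already in.
A4 = A3; e.g. zulu (Black) can still go to gamma. Fixed point.
White's attractor = {alpha, echo, kilo, lima, nova, sigma}; Black avoids the target exactly from the complement.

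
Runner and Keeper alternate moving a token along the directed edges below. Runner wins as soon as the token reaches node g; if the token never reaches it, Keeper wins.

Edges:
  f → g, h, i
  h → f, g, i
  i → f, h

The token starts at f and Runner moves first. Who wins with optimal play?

Runner

Track states (vertex, player-to-move).
A0 = {(g,Runner), (g,Keeper)}
A1: add {(f,Runner), (h,Runner)}.
(f,Runner) ∈ A1 ⇒ Runner forces the target.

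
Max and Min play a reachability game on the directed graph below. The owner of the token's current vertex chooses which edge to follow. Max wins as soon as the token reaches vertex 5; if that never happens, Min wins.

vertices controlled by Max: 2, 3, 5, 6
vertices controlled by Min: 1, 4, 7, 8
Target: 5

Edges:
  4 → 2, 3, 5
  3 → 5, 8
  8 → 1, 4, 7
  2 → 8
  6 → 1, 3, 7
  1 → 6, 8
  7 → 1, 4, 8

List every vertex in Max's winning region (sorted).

A0 = {5}
A1: add {3} — 3 (Max) has 3→5.
A2: add {6} — 6 (Max) has 6→3.
A3 = A2; e.g. 1 (Min) can still go to 8. Fixed point.
Max's winning region = {3, 5, 6}.

3, 5, 6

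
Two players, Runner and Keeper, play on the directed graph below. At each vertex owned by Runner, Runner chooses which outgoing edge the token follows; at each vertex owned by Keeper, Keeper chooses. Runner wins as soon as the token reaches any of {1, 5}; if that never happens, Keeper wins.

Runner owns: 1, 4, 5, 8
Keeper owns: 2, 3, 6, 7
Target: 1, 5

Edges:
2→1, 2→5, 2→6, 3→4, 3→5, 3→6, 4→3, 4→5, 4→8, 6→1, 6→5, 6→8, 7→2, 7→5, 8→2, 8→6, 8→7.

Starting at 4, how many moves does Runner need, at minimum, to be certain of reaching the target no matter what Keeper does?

1

A0 = {1, 5}
A1: add {4} — 4 (Runner) has 4→5.
A2 = A1; e.g. 2 (Keeper) can still go to 6. Fixed point.
4 enters the attractor at level 1, so Runner can force the target in 1 move from there.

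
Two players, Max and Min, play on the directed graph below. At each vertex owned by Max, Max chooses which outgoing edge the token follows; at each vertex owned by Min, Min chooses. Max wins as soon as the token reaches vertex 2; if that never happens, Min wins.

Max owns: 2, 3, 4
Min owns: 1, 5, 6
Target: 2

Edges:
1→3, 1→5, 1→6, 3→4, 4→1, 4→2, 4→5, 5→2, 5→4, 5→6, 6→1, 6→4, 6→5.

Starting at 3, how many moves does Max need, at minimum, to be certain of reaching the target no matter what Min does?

2

A0 = {2}
A1: add {4} — 4 (Max) has 4→2.
A2: add {3} — 3 (Max) has 3→4.
A3 = A2; e.g. 1 (Min) can still go to 5. Fixed point.
3 enters the attractor at level 2, so Max can force the target in 2 moves from there.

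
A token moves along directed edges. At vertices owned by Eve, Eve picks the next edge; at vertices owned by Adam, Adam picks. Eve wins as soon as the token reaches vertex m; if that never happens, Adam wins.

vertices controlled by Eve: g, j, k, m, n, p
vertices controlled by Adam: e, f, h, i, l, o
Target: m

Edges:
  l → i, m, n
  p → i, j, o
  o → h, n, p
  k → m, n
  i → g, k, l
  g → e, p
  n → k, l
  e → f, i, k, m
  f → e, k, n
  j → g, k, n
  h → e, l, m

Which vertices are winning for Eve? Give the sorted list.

g, j, k, m, n, p

A0 = {m}
A1: add {k} — k (Eve) has k→m.
A2: add {j, n} — j (Eve) has j→k; n (Eve) has n→k.
A3: add {p} — p (Eve) has p→j.
A4: add {g} — g (Eve) has g→p.
A5 = A4; e.g. e (Adam) can still go to f. Fixed point.
Eve's winning region = {g, j, k, m, n, p}.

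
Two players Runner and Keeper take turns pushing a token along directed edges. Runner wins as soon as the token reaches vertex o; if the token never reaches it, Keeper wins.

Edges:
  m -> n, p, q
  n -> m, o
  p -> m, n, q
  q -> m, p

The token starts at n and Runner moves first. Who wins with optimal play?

Track states (vertex, player-to-move).
A0 = {(o,Runner), (o,Keeper)}
A1: add {(n,Runner)}.
(n,Runner) ∈ A1 ⇒ Runner forces the target.

Runner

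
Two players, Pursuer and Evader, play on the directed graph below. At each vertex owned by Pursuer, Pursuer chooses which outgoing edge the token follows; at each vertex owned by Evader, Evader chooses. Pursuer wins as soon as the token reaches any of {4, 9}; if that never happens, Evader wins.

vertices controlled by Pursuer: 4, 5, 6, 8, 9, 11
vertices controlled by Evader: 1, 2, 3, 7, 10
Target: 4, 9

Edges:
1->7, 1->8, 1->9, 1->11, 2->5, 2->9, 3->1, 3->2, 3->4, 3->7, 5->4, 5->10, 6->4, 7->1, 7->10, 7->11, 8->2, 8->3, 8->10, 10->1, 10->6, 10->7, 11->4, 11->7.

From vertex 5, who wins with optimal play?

Pursuer

A0 = {4, 9}
A1: add {5, 6, 11} — 5 (Pursuer) has 5→4; 6 (Pursuer) has 6→4; 11 (Pursuer) has 11→4.
5 ∈ A1, so Pursuer can force the target.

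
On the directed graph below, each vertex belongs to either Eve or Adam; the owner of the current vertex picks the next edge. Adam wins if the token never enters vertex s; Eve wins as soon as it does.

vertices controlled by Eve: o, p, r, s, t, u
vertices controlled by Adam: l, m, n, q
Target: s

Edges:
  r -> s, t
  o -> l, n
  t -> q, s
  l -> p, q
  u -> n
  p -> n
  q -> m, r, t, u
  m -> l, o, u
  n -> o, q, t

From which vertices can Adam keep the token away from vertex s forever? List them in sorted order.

A0 = {s}
A1: add {r, t} — r (Eve) has r→s; t (Eve) has t→s.
A2 = A1; e.g. l (Adam) can still go to p. Fixed point.
Eve's attractor = {r, s, t}; Adam avoids the target exactly from the complement.

l, m, n, o, p, q, u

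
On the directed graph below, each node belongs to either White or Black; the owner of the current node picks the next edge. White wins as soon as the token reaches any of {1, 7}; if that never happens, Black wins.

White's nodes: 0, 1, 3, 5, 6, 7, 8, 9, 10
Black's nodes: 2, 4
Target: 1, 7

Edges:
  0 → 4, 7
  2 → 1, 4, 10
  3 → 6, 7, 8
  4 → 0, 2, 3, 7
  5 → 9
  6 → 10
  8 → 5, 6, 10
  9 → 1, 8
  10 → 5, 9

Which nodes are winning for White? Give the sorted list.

0, 1, 3, 5, 6, 7, 8, 9, 10

A0 = {1, 7}
A1: add {0, 3, 9} — 0 (White) has 0→7; 3 (White) has 3→7; 9 (White) has 9→1.
A2: add {5, 10} — 5 (White) has 5→9; 10 (White) has 10→9.
A3: add {6, 8} — 6 (White) has 6→10; 8 (White) has 8→5.
A4 = A3; e.g. 2 (Black) can still go to 4. Fixed point.
White's winning region = {0, 1, 3, 5, 6, 7, 8, 9, 10}.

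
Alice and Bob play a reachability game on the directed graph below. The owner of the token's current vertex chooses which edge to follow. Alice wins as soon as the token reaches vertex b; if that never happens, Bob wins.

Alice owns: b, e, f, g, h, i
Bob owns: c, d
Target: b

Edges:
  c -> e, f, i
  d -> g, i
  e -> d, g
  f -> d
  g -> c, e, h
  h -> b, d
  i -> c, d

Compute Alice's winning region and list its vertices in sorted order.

b, e, g, h

A0 = {b}
A1: add {h} — h (Alice) has h→b.
A2: add {g} — g (Alice) has g→h.
A3: add {e} — e (Alice) has e→g.
A4 = A3; e.g. c (Bob) can still go to f. Fixed point.
Alice's winning region = {b, e, g, h}.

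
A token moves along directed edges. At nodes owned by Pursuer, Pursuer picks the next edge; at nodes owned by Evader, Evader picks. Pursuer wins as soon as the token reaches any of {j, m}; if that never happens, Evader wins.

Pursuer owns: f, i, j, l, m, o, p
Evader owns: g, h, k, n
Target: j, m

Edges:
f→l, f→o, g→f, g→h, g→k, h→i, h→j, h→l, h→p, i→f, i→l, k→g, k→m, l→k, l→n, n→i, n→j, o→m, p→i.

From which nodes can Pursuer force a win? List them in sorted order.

A0 = {j, m}
A1: add {o} — o (Pursuer) has o→m.
A2: add {f} — f (Pursuer) has f→o.
A3: add {i} — i (Pursuer) has i→f.
A4: add {n, p} — n (Evader): all of {i, j} already in; p (Pursuer) has p→i.
A5: add {l} — l (Pursuer) has l→n.
A6: add {h} — h (Evader): all of {i, j, l, p} already in.
A7 = A6; e.g. g (Evader) can still go to k. Fixed point.
Pursuer's winning region = {f, h, i, j, l, m, n, o, p}.

f, h, i, j, l, m, n, o, p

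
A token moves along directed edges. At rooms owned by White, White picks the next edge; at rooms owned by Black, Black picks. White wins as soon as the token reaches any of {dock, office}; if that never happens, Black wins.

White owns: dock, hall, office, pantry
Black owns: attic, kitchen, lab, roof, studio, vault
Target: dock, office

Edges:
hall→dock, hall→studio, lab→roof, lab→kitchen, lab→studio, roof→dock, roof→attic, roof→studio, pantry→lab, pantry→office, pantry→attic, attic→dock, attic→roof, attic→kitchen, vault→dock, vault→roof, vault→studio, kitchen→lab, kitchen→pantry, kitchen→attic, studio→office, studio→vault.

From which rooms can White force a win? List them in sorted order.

dock, hall, office, pantry

A0 = {dock, office}
A1: add {hall, pantry} — hall (White) has hall→dock; pantry (White) has pantry→office.
A2 = A1; e.g. lab (Black) can still go to roof. Fixed point.
White's winning region = {dock, hall, office, pantry}.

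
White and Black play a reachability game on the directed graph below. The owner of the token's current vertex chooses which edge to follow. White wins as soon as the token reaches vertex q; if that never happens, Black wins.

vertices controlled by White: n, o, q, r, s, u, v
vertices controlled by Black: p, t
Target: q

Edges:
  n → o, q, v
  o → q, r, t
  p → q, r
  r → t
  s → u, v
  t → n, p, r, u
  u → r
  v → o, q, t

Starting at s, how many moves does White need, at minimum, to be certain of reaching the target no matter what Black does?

A0 = {q}
A1: add {n, o, v} — n (White) has n→q; o (White) has o→q; v (White) has v→q.
A2: add {s} — s (White) has s→v.
A3 = A2; e.g. p (Black) can still go to r. Fixed point.
s enters the attractor at level 2, so White can force the target in 2 moves from there.

2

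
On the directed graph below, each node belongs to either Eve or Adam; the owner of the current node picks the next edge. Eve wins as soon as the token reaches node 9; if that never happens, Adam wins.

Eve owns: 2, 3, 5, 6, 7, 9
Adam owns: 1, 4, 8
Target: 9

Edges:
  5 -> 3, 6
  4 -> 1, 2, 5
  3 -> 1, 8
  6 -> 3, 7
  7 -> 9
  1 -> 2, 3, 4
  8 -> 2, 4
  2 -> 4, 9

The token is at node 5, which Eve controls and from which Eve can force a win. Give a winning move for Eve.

A0 = {9}
A1: add {2, 7} — 2 (Eve) has 2→9; 7 (Eve) has 7→9.
A2: add {6} — 6 (Eve) has 6→7.
A3: add {5} — 5 (Eve) has 5→6.
A4 = A3; e.g. 1 (Adam) can still go to 3. Fixed point.
From 5, successor 6 is in the attractor (rank 2); the other successor 3 is not.

6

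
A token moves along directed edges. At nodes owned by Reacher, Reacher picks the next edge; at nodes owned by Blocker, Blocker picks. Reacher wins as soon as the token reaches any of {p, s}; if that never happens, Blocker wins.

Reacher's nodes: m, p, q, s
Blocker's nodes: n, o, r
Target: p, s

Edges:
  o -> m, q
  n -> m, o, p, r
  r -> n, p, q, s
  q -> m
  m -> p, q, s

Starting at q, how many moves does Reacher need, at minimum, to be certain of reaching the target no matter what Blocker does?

A0 = {p, s}
A1: add {m} — m (Reacher) has m→p.
A2: add {q} — q (Reacher) has q→m.
q enters the attractor at level 2, so Reacher can force the target in 2 moves from there.

2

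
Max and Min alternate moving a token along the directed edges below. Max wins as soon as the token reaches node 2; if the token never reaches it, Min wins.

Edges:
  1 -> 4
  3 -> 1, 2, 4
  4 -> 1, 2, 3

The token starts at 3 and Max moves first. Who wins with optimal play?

Max

Track states (vertex, player-to-move).
A0 = {(2,Max), (2,Min)}
A1: add {(3,Max), (4,Max)}.
(3,Max) ∈ A1 ⇒ Max forces the target.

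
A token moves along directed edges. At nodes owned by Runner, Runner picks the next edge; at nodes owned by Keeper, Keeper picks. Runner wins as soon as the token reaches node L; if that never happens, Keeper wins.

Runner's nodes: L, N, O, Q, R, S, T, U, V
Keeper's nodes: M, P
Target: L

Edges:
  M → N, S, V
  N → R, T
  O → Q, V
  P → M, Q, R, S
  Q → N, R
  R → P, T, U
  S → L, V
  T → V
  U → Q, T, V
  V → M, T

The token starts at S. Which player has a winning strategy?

Runner

A0 = {L}
A1: add {S} — S (Runner) has S→L.
A2 = A1; e.g. M (Keeper) can still go to N. Fixed point.
S ∈ A1, so Runner can force the target.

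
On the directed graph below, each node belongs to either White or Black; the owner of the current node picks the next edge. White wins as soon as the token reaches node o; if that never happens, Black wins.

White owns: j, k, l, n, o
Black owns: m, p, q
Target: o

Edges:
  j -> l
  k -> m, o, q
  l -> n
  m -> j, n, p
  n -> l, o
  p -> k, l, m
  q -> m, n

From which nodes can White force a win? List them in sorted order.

A0 = {o}
A1: add {k, n} — k (White) has k→o; n (White) has n→o.
A2: add {l} — l (White) has l→n.
A3: add {j} — j (White) has j→l.
A4 = A3; e.g. m (Black) can still go to p. Fixed point.
White's winning region = {j, k, l, n, o}.

j, k, l, n, o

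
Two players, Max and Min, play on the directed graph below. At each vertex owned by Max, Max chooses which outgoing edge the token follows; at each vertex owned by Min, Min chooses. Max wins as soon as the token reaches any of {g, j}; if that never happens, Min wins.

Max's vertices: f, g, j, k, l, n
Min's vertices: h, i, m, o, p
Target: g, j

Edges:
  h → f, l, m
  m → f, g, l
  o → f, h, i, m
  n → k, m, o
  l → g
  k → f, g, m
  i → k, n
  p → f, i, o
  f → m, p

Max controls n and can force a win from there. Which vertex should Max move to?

k

A0 = {g, j}
A1: add {k, l} — k (Max) has k→g; l (Max) has l→g.
A2: add {n} — n (Max) has n→k.
A3: add {i} — i (Min): all of {k, n} already in.
A4 = A3; e.g. f (Max) has no edge into A3. Fixed point.
From n, successor k is in the attractor (rank 1); the other successors m, o are not.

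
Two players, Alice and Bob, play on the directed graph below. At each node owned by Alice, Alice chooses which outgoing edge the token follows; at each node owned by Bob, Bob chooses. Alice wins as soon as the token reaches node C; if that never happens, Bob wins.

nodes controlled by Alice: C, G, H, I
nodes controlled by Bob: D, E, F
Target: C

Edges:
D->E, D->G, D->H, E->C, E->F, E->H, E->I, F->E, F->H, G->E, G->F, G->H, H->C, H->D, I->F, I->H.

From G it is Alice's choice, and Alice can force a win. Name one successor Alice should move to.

H

A0 = {C}
A1: add {H} — H (Alice) has H→C.
A2: add {G, I} — G (Alice) has G→H; I (Alice) has I→H.
A3 = A2; e.g. D (Bob) can still go to E. Fixed point.
From G, successor H is in the attractor (rank 1); the other successors E, F are not.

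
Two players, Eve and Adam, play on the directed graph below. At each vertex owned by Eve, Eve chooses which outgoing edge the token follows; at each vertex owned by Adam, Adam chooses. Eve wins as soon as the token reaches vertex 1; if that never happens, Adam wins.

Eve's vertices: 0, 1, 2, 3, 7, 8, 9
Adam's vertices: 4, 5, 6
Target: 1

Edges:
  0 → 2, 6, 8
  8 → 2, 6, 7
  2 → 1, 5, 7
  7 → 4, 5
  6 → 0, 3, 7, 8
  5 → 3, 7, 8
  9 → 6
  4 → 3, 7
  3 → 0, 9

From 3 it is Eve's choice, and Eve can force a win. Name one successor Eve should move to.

0

A0 = {1}
A1: add {2} — 2 (Eve) has 2→1.
A2: add {0, 8} — 0 (Eve) has 0→2; 8 (Eve) has 8→2.
A3: add {3} — 3 (Eve) has 3→0.
A4 = A3; e.g. 4 (Adam) can still go to 7. Fixed point.
From 3, successor 0 is in the attractor (rank 2); the other successor 9 is not.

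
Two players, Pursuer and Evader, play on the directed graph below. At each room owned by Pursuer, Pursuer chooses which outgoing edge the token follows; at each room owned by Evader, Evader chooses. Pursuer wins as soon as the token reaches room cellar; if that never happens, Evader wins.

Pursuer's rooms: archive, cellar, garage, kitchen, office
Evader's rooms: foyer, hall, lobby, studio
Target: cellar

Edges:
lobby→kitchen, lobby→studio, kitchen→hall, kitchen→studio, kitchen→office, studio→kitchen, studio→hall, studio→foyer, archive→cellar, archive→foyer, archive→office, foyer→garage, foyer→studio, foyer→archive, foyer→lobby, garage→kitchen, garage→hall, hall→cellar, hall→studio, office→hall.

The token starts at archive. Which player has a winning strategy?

A0 = {cellar}
A1: add {archive} — archive (Pursuer) has archive→cellar.
A2 = A1; e.g. garage (Pursuer) has no edge into A1. Fixed point.
archive ∈ A1, so Pursuer can force the target.

Pursuer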